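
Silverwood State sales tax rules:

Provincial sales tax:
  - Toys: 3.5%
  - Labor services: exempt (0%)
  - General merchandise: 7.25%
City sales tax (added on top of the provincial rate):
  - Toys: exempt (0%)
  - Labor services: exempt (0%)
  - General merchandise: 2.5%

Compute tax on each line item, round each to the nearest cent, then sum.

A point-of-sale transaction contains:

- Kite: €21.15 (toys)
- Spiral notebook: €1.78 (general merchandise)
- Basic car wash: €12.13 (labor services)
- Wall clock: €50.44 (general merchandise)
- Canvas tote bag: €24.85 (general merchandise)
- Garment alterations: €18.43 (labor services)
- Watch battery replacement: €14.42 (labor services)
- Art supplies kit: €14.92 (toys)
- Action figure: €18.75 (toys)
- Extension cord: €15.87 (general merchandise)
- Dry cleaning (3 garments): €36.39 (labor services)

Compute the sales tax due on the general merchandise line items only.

€9.06

Spiral notebook €1.78: general merchandise → 7.25% + 2.5% city = 9.75% → €0.17
Wall clock €50.44: general merchandise → 7.25% + 2.5% city = 9.75% → €4.92
Canvas tote bag €24.85: general merchandise → 7.25% + 2.5% city = 9.75% → €2.42
Extension cord €15.87: general merchandise → 7.25% + 2.5% city = 9.75% → €1.55
Tax on general merchandise = €0.17 + €4.92 + €2.42 + €1.55 = €9.06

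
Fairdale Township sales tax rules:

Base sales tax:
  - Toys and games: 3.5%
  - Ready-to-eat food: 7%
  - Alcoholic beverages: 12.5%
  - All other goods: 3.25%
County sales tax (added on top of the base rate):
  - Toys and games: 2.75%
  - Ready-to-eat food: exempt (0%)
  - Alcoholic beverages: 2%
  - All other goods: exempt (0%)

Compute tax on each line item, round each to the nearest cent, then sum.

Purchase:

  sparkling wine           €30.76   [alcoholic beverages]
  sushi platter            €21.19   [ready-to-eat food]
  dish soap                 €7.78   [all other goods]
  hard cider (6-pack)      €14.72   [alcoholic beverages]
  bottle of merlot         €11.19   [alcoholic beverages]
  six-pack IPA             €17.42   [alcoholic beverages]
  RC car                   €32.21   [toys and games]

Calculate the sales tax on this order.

€14.48

Sparkling wine €30.76: alcoholic beverages → 12.5% + 2% county = 14.5% → €4.46
Sushi platter €21.19: ready-to-eat food → 7% + 0% county = 7% → €1.48
Dish soap €7.78: all other goods → 3.25% + 0% county = 3.25% → €0.25
Hard cider (6-pack) €14.72: alcoholic beverages → 12.5% + 2% county = 14.5% → €2.13
Bottle of merlot €11.19: alcoholic beverages → 12.5% + 2% county = 14.5% → €1.62
Six-pack IPA €17.42: alcoholic beverages → 12.5% + 2% county = 14.5% → €2.53
RC car €32.21: toys and games → 3.5% + 2.75% county = 6.25% → €2.01
Total tax = €4.46 + €1.48 + €0.25 + €2.13 + €1.62 + €2.53 + €2.01 = €14.48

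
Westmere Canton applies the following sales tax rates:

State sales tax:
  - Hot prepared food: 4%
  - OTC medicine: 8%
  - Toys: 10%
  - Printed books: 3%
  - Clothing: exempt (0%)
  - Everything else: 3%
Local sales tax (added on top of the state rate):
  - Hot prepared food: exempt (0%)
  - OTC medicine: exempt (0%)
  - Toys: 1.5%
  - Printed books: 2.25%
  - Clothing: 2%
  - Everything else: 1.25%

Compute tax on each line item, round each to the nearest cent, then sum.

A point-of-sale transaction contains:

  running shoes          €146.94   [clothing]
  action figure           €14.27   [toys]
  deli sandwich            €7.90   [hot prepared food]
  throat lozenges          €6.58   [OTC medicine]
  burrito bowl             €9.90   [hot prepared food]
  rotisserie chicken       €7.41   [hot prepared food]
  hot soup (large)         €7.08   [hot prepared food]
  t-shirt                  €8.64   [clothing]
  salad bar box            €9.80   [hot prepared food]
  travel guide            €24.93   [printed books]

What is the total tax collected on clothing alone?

€3.11

Running shoes €146.94: clothing → 0% + 2% local = 2% → €2.94
T-shirt €8.64: clothing → 0% + 2% local = 2% → €0.17
Tax on clothing = €2.94 + €0.17 = €3.11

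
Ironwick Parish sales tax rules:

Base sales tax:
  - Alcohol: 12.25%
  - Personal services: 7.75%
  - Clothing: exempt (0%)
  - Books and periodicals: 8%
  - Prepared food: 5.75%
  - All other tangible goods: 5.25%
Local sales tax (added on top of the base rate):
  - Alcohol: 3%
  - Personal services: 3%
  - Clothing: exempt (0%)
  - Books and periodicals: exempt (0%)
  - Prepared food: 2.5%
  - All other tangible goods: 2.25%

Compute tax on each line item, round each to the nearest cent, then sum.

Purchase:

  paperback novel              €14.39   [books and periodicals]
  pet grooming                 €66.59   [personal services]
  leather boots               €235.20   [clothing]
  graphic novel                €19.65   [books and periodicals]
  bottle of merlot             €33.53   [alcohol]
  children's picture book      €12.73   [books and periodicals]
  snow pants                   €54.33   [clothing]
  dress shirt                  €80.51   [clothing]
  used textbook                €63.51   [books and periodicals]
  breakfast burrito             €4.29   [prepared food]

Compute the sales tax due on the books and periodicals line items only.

Paperback novel €14.39: books and periodicals → 8% + 0% local = 8% → €1.15
Graphic novel €19.65: books and periodicals → 8% + 0% local = 8% → €1.57
Children's picture book €12.73: books and periodicals → 8% + 0% local = 8% → €1.02
Used textbook €63.51: books and periodicals → 8% + 0% local = 8% → €5.08
Tax on books and periodicals = €1.15 + €1.57 + €1.02 + €5.08 = €8.82

€8.82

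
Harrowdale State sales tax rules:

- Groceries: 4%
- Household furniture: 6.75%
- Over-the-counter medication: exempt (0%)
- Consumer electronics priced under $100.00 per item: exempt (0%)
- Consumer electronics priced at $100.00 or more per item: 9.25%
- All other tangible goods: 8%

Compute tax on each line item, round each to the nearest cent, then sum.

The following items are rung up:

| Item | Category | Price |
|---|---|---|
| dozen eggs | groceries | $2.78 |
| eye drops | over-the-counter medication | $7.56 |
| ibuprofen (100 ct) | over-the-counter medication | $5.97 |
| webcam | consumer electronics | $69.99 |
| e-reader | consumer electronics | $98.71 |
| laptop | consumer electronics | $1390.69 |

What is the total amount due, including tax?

Dozen eggs $2.78: groceries → 4% → $0.11
Eye drops $7.56: over-the-counter medication → 0% → $0.00
Ibuprofen (100 ct) $5.97: over-the-counter medication → 0% → $0.00
Webcam $69.99: consumer electronics, under $100.00 → 0% → $0.00
E-reader $98.71: consumer electronics, under $100.00 → 0% → $0.00
Laptop $1390.69: consumer electronics, $100.00 or more → 9.25% → $128.64
Subtotal = $1575.70; tax = $128.75; total due = $1704.45

$1704.45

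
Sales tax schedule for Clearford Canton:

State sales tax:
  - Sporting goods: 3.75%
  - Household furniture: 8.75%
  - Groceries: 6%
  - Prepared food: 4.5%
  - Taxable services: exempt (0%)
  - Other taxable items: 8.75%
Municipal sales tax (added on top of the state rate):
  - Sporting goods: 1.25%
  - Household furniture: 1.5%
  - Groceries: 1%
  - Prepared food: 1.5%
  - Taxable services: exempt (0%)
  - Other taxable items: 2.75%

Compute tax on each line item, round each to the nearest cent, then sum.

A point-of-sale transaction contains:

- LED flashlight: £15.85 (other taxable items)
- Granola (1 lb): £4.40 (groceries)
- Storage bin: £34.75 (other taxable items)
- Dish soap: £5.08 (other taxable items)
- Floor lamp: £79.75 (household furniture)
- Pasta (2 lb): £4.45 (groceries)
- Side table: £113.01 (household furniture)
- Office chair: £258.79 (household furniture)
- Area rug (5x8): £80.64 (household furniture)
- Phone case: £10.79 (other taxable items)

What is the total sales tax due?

LED flashlight £15.85: other taxable items → 8.75% + 2.75% municipal = 11.5% → £1.82
Granola (1 lb) £4.40: groceries → 6% + 1% municipal = 7% → £0.31
Storage bin £34.75: other taxable items → 8.75% + 2.75% municipal = 11.5% → £4.00
Dish soap £5.08: other taxable items → 8.75% + 2.75% municipal = 11.5% → £0.58
Floor lamp £79.75: household furniture → 8.75% + 1.5% municipal = 10.25% → £8.17
Pasta (2 lb) £4.45: groceries → 6% + 1% municipal = 7% → £0.31
Side table £113.01: household furniture → 8.75% + 1.5% municipal = 10.25% → £11.58
Office chair £258.79: household furniture → 8.75% + 1.5% municipal = 10.25% → £26.53
Area rug (5x8) £80.64: household furniture → 8.75% + 1.5% municipal = 10.25% → £8.27
Phone case £10.79: other taxable items → 8.75% + 2.75% municipal = 11.5% → £1.24
Total tax = £1.82 + £0.31 + £4.00 + £0.58 + £8.17 + £0.31 + £11.58 + £26.53 + £8.27 + £1.24 = £62.81

£62.81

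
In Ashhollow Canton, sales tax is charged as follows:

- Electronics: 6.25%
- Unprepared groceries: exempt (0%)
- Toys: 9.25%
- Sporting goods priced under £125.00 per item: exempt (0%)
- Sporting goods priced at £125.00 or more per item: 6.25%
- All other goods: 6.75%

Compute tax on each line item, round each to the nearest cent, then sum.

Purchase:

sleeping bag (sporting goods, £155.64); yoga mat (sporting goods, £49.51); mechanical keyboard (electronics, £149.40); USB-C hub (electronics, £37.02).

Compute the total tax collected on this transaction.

£21.38

Sleeping bag £155.64: sporting goods, £125.00 or more → 6.25% → £9.73
Yoga mat £49.51: sporting goods, under £125.00 → 0% → £0.00
Mechanical keyboard £149.40: electronics → 6.25% → £9.34
USB-C hub £37.02: electronics → 6.25% → £2.31
Total tax = £9.73 + £9.34 + £2.31 = £21.38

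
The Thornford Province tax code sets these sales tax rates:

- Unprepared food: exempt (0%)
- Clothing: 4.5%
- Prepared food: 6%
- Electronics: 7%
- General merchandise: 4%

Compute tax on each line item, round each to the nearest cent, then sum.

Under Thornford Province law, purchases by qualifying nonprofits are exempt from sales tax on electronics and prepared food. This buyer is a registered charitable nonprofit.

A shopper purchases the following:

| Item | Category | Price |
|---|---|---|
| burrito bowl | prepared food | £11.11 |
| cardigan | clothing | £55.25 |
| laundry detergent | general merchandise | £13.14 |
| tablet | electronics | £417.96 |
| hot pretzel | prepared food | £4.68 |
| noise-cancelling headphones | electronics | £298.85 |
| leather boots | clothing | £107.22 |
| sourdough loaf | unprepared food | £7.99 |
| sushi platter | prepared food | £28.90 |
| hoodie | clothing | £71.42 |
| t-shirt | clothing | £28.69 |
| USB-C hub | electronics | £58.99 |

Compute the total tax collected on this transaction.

£12.34

Burrito bowl £11.11: prepared food, buyer-exempt → 0% → £0.00
Cardigan £55.25: clothing → 4.5% → £2.49
Laundry detergent £13.14: general merchandise → 4% → £0.53
Tablet £417.96: electronics, buyer-exempt → 0% → £0.00
Hot pretzel £4.68: prepared food, buyer-exempt → 0% → £0.00
Noise-cancelling headphones £298.85: electronics, buyer-exempt → 0% → £0.00
Leather boots £107.22: clothing → 4.5% → £4.82
Sourdough loaf £7.99: unprepared food → 0% → £0.00
Sushi platter £28.90: prepared food, buyer-exempt → 0% → £0.00
Hoodie £71.42: clothing → 4.5% → £3.21
T-shirt £28.69: clothing → 4.5% → £1.29
USB-C hub £58.99: electronics, buyer-exempt → 0% → £0.00
Total tax = £2.49 + £0.53 + £4.82 + £3.21 + £1.29 = £12.34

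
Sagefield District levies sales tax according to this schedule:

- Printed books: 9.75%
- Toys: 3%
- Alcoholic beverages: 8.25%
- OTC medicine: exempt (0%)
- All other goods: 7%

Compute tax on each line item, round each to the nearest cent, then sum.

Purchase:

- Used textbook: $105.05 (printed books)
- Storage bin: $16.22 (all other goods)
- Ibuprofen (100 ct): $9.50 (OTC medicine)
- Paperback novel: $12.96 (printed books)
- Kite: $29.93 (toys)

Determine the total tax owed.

Used textbook $105.05: printed books → 9.75% → $10.24
Storage bin $16.22: all other goods → 7% → $1.14
Ibuprofen (100 ct) $9.50: OTC medicine → 0% → $0.00
Paperback novel $12.96: printed books → 9.75% → $1.26
Kite $29.93: toys → 3% → $0.90
Total tax = $10.24 + $1.14 + $1.26 + $0.90 = $13.54

$13.54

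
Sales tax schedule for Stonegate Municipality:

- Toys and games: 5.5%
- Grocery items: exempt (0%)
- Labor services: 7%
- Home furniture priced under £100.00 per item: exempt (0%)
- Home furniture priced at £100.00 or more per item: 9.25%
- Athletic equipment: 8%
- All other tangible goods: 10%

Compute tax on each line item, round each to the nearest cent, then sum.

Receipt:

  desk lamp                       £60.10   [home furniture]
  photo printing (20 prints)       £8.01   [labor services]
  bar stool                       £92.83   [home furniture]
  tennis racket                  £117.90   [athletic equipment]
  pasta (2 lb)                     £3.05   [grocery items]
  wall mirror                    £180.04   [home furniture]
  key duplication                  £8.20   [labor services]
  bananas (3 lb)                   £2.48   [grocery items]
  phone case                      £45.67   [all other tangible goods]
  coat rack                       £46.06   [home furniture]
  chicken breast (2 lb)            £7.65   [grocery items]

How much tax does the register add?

Desk lamp £60.10: home furniture, under £100.00 → 0% → £0.00
Photo printing (20 prints) £8.01: labor services → 7% → £0.56
Bar stool £92.83: home furniture, under £100.00 → 0% → £0.00
Tennis racket £117.90: athletic equipment → 8% → £9.43
Pasta (2 lb) £3.05: grocery items → 0% → £0.00
Wall mirror £180.04: home furniture, £100.00 or more → 9.25% → £16.65
Key duplication £8.20: labor services → 7% → £0.57
Bananas (3 lb) £2.48: grocery items → 0% → £0.00
Phone case £45.67: all other tangible goods → 10% → £4.57
Coat rack £46.06: home furniture, under £100.00 → 0% → £0.00
Chicken breast (2 lb) £7.65: grocery items → 0% → £0.00
Total tax = £0.56 + £9.43 + £16.65 + £0.57 + £4.57 = £31.78

£31.78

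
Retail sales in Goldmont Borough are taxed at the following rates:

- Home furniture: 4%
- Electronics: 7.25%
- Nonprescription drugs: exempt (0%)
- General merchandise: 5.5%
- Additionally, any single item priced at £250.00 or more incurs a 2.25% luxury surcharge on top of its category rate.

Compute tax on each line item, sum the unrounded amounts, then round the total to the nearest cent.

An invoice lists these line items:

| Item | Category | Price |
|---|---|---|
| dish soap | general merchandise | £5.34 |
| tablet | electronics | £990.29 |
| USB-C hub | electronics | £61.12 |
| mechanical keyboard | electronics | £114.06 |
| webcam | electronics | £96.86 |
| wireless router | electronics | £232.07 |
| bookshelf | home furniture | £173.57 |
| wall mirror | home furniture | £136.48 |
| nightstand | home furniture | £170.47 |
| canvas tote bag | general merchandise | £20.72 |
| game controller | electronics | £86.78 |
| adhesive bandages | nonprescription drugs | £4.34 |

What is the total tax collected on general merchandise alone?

Dish soap £5.34: general merchandise → 5.5% → £0.2937
Canvas tote bag £20.72: general merchandise → 5.5% → £1.1396
Tax on general merchandise: unrounded sum = £1.4333 → £1.43

£1.43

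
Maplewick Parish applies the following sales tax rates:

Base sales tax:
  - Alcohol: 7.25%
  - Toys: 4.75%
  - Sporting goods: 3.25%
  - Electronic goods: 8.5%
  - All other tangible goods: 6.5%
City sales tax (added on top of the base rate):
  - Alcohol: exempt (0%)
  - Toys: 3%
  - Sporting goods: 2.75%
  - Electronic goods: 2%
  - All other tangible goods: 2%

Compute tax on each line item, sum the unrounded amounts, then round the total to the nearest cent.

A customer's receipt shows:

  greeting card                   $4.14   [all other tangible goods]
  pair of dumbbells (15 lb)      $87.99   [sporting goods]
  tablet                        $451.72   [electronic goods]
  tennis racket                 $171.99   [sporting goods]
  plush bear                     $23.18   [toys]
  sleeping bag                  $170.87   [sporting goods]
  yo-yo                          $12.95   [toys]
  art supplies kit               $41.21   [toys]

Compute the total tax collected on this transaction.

$79.63

Greeting card $4.14: all other tangible goods → 6.5% + 2% city = 8.5% → $0.3519
Pair of dumbbells (15 lb) $87.99: sporting goods → 3.25% + 2.75% city = 6% → $5.2794
Tablet $451.72: electronic goods → 8.5% + 2% city = 10.5% → $47.4306
Tennis racket $171.99: sporting goods → 3.25% + 2.75% city = 6% → $10.3194
Plush bear $23.18: toys → 4.75% + 3% city = 7.75% → $1.79645
Sleeping bag $170.87: sporting goods → 3.25% + 2.75% city = 6% → $10.2522
Yo-yo $12.95: toys → 4.75% + 3% city = 7.75% → $1.003625
Art supplies kit $41.21: toys → 4.75% + 3% city = 7.75% → $3.193775
Unrounded tax sum = $79.62735 → $79.63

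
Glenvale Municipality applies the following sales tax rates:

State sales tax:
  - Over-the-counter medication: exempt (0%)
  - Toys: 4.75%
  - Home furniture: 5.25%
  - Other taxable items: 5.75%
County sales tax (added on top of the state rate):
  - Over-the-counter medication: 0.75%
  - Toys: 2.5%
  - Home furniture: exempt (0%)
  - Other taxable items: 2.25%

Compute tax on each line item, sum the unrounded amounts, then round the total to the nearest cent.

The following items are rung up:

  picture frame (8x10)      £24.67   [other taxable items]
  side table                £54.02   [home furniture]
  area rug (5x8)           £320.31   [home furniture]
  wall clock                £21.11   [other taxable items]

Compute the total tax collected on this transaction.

Picture frame (8x10) £24.67: other taxable items → 5.75% + 2.25% county = 8% → £1.9736
Side table £54.02: home furniture → 5.25% + 0% county = 5.25% → £2.83605
Area rug (5x8) £320.31: home furniture → 5.25% + 0% county = 5.25% → £16.816275
Wall clock £21.11: other taxable items → 5.75% + 2.25% county = 8% → £1.6888
Unrounded tax sum = £23.314725 → £23.31

£23.31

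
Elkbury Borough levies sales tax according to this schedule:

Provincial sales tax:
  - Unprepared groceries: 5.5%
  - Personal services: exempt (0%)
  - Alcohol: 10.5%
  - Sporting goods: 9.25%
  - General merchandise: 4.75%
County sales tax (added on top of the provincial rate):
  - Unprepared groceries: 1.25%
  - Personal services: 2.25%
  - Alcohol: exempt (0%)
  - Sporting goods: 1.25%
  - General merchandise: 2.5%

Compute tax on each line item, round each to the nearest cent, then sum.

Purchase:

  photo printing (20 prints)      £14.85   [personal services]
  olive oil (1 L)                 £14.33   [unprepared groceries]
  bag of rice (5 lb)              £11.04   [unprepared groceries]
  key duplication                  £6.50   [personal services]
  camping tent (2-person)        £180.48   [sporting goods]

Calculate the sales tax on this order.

Photo printing (20 prints) £14.85: personal services → 0% + 2.25% county = 2.25% → £0.33
Olive oil (1 L) £14.33: unprepared groceries → 5.5% + 1.25% county = 6.75% → £0.97
Bag of rice (5 lb) £11.04: unprepared groceries → 5.5% + 1.25% county = 6.75% → £0.75
Key duplication £6.50: personal services → 0% + 2.25% county = 2.25% → £0.15
Camping tent (2-person) £180.48: sporting goods → 9.25% + 1.25% county = 10.5% → £18.95
Total tax = £0.33 + £0.97 + £0.75 + £0.15 + £18.95 = £21.15

£21.15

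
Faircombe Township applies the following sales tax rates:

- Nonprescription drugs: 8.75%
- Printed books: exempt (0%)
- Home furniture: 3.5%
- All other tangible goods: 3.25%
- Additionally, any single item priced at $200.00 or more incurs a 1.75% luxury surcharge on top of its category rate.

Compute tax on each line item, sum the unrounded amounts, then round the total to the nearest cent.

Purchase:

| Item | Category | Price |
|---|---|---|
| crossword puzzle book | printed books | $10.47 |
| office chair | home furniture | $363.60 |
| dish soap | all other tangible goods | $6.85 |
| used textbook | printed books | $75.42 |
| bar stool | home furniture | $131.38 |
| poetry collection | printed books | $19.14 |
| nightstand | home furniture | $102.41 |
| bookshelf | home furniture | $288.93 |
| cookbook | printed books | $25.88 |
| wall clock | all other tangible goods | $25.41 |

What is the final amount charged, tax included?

Crossword puzzle book $10.47: printed books → 0% → $0.00
Office chair $363.60: home furniture → 3.5% + 1.75% surcharge = 5.25% → $19.089
Dish soap $6.85: all other tangible goods → 3.25% → $0.222625
Used textbook $75.42: printed books → 0% → $0.00
Bar stool $131.38: home furniture → 3.5% → $4.5983
Poetry collection $19.14: printed books → 0% → $0.00
Nightstand $102.41: home furniture → 3.5% → $3.58435
Bookshelf $288.93: home furniture → 3.5% + 1.75% surcharge = 5.25% → $15.168825
Cookbook $25.88: printed books → 0% → $0.00
Wall clock $25.41: all other tangible goods → 3.25% → $0.825825
Subtotal = $1049.49; unrounded tax = $43.488925 → $43.49; total due = $1092.98

$1092.98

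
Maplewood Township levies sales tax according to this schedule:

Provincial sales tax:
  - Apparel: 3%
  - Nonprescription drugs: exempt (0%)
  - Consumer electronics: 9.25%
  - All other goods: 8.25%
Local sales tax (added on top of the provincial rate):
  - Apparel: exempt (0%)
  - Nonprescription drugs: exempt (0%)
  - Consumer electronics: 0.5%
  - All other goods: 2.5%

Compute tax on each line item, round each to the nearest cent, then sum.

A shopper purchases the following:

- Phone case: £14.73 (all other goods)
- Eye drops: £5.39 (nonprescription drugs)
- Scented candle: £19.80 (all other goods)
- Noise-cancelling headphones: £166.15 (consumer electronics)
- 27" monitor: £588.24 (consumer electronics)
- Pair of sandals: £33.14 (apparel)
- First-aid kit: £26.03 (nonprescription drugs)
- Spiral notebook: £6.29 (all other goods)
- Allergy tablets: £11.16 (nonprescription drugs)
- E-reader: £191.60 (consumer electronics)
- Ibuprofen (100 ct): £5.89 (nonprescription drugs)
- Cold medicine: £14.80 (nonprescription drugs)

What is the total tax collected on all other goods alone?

£4.39

Phone case £14.73: all other goods → 8.25% + 2.5% local = 10.75% → £1.58
Scented candle £19.80: all other goods → 8.25% + 2.5% local = 10.75% → £2.13
Spiral notebook £6.29: all other goods → 8.25% + 2.5% local = 10.75% → £0.68
Tax on all other goods = £1.58 + £2.13 + £0.68 = £4.39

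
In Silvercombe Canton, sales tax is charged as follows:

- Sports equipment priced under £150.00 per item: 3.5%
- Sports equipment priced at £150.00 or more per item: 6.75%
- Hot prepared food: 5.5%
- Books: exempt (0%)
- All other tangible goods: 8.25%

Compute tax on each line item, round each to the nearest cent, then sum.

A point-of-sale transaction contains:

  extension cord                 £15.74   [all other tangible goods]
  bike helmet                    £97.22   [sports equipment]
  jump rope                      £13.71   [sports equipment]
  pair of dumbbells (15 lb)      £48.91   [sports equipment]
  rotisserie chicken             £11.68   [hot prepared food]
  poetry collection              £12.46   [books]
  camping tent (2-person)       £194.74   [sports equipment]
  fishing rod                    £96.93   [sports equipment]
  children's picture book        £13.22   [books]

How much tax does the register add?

Extension cord £15.74: all other tangible goods → 8.25% → £1.30
Bike helmet £97.22: sports equipment, under £150.00 → 3.5% → £3.40
Jump rope £13.71: sports equipment, under £150.00 → 3.5% → £0.48
Pair of dumbbells (15 lb) £48.91: sports equipment, under £150.00 → 3.5% → £1.71
Rotisserie chicken £11.68: hot prepared food → 5.5% → £0.64
Poetry collection £12.46: books → 0% → £0.00
Camping tent (2-person) £194.74: sports equipment, £150.00 or more → 6.75% → £13.14
Fishing rod £96.93: sports equipment, under £150.00 → 3.5% → £3.39
Children's picture book £13.22: books → 0% → £0.00
Total tax = £1.30 + £3.40 + £0.48 + £1.71 + £0.64 + £13.14 + £3.39 = £24.06

£24.06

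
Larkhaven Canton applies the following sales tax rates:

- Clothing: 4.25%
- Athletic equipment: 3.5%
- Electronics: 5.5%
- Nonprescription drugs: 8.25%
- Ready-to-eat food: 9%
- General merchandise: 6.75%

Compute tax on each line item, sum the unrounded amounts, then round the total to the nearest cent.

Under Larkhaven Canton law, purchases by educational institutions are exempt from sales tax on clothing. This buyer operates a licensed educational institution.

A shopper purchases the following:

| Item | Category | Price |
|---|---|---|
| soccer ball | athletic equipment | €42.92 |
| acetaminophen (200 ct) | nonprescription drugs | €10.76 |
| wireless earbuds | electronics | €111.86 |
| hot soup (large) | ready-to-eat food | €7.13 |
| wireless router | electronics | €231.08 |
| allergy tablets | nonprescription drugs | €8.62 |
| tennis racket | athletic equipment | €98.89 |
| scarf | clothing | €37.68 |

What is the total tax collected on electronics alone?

€18.86

Wireless earbuds €111.86: electronics → 5.5% → €6.1523
Wireless router €231.08: electronics → 5.5% → €12.7094
Tax on electronics: unrounded sum = €18.8617 → €18.86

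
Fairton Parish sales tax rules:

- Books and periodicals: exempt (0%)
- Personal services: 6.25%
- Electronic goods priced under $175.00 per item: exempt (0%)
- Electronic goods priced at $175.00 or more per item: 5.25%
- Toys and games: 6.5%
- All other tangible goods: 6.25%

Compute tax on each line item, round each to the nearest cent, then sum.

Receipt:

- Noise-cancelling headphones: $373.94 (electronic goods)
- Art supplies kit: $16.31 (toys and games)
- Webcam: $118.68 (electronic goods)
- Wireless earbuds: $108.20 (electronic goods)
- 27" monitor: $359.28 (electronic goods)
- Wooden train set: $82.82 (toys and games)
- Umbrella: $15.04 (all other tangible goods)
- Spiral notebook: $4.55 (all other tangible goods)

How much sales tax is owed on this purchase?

$46.15

Noise-cancelling headphones $373.94: electronic goods, $175.00 or more → 5.25% → $19.63
Art supplies kit $16.31: toys and games → 6.5% → $1.06
Webcam $118.68: electronic goods, under $175.00 → 0% → $0.00
Wireless earbuds $108.20: electronic goods, under $175.00 → 0% → $0.00
27" monitor $359.28: electronic goods, $175.00 or more → 5.25% → $18.86
Wooden train set $82.82: toys and games → 6.5% → $5.38
Umbrella $15.04: all other tangible goods → 6.25% → $0.94
Spiral notebook $4.55: all other tangible goods → 6.25% → $0.28
Total tax = $19.63 + $1.06 + $18.86 + $5.38 + $0.94 + $0.28 = $46.15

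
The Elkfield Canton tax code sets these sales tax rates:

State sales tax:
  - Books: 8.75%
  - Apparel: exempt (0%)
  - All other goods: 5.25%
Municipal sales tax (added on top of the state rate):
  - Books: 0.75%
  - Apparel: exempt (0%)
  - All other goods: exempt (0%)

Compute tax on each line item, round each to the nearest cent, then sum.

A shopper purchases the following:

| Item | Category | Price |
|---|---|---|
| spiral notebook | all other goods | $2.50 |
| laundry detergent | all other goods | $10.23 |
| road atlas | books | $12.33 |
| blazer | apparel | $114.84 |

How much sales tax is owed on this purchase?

Spiral notebook $2.50: all other goods → 5.25% + 0% municipal = 5.25% → $0.13
Laundry detergent $10.23: all other goods → 5.25% + 0% municipal = 5.25% → $0.54
Road atlas $12.33: books → 8.75% + 0.75% municipal = 9.5% → $1.17
Blazer $114.84: apparel → 0% + 0% municipal = 0% → $0.00
Total tax = $0.13 + $0.54 + $1.17 = $1.84

$1.84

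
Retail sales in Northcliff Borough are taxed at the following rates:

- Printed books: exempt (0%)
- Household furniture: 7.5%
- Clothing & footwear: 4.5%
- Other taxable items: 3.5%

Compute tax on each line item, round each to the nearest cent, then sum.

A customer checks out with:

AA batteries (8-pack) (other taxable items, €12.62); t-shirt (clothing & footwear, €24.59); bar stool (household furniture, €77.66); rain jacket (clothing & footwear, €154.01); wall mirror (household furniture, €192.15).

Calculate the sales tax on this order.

AA batteries (8-pack) €12.62: other taxable items → 3.5% → €0.44
T-shirt €24.59: clothing & footwear → 4.5% → €1.11
Bar stool €77.66: household furniture → 7.5% → €5.82
Rain jacket €154.01: clothing & footwear → 4.5% → €6.93
Wall mirror €192.15: household furniture → 7.5% → €14.41
Total tax = €0.44 + €1.11 + €5.82 + €6.93 + €14.41 = €28.71

€28.71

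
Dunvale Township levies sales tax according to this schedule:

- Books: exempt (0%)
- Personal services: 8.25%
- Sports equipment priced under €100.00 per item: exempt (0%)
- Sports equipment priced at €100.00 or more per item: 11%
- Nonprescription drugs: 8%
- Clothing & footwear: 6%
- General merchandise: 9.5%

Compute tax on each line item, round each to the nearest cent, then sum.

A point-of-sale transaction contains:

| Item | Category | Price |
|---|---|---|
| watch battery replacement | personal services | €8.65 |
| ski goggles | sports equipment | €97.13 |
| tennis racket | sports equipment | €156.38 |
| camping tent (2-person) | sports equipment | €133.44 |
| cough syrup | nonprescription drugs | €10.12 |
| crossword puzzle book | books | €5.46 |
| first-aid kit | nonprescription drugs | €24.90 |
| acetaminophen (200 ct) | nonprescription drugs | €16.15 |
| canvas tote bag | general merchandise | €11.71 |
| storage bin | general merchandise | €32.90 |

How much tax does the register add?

Watch battery replacement €8.65: personal services → 8.25% → €0.71
Ski goggles €97.13: sports equipment, under €100.00 → 0% → €0.00
Tennis racket €156.38: sports equipment, €100.00 or more → 11% → €17.20
Camping tent (2-person) €133.44: sports equipment, €100.00 or more → 11% → €14.68
Cough syrup €10.12: nonprescription drugs → 8% → €0.81
Crossword puzzle book €5.46: books → 0% → €0.00
First-aid kit €24.90: nonprescription drugs → 8% → €1.99
Acetaminophen (200 ct) €16.15: nonprescription drugs → 8% → €1.29
Canvas tote bag €11.71: general merchandise → 9.5% → €1.11
Storage bin €32.90: general merchandise → 9.5% → €3.13
Total tax = €0.71 + €17.20 + €14.68 + €0.81 + €1.99 + €1.29 + €1.11 + €3.13 = €40.92

€40.92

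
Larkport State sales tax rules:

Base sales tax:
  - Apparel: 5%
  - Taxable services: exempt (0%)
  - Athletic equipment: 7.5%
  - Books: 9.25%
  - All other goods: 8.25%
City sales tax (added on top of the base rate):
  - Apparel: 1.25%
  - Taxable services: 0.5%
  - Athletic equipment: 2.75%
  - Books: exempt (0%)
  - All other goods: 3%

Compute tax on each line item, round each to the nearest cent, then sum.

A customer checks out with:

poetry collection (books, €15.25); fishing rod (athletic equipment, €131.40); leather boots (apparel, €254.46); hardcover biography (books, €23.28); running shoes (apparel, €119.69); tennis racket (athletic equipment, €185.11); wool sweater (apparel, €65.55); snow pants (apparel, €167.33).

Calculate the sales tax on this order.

Poetry collection €15.25: books → 9.25% + 0% city = 9.25% → €1.41
Fishing rod €131.40: athletic equipment → 7.5% + 2.75% city = 10.25% → €13.47
Leather boots €254.46: apparel → 5% + 1.25% city = 6.25% → €15.90
Hardcover biography €23.28: books → 9.25% + 0% city = 9.25% → €2.15
Running shoes €119.69: apparel → 5% + 1.25% city = 6.25% → €7.48
Tennis racket €185.11: athletic equipment → 7.5% + 2.75% city = 10.25% → €18.97
Wool sweater €65.55: apparel → 5% + 1.25% city = 6.25% → €4.10
Snow pants €167.33: apparel → 5% + 1.25% city = 6.25% → €10.46
Total tax = €1.41 + €13.47 + €15.90 + €2.15 + €7.48 + €18.97 + €4.10 + €10.46 = €73.94

€73.94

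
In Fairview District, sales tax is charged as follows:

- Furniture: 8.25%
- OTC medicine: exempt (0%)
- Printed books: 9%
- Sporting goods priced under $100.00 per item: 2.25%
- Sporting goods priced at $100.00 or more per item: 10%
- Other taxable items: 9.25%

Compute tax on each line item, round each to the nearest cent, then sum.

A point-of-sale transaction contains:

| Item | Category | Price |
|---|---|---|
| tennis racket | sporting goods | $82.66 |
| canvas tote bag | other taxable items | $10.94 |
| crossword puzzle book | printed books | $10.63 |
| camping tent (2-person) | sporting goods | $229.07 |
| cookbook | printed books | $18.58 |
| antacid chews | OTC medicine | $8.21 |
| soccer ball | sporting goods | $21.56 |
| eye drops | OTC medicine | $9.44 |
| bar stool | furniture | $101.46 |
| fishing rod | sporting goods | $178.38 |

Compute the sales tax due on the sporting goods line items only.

$43.10

Tennis racket $82.66: sporting goods, under $100.00 → 2.25% → $1.86
Camping tent (2-person) $229.07: sporting goods, $100.00 or more → 10% → $22.91
Soccer ball $21.56: sporting goods, under $100.00 → 2.25% → $0.49
Fishing rod $178.38: sporting goods, $100.00 or more → 10% → $17.84
Tax on sporting goods = $1.86 + $22.91 + $0.49 + $17.84 = $43.10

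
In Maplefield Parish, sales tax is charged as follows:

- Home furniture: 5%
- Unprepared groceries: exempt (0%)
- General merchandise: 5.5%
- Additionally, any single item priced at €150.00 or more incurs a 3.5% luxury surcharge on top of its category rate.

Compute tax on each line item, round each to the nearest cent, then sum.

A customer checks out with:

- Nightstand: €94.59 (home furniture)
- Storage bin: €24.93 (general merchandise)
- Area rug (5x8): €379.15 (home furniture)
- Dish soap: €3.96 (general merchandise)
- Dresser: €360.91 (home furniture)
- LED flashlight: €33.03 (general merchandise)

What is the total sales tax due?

€71.05

Nightstand €94.59: home furniture → 5% → €4.73
Storage bin €24.93: general merchandise → 5.5% → €1.37
Area rug (5x8) €379.15: home furniture → 5% + 3.5% surcharge = 8.5% → €32.23
Dish soap €3.96: general merchandise → 5.5% → €0.22
Dresser €360.91: home furniture → 5% + 3.5% surcharge = 8.5% → €30.68
LED flashlight €33.03: general merchandise → 5.5% → €1.82
Total tax = €4.73 + €1.37 + €32.23 + €0.22 + €30.68 + €1.82 = €71.05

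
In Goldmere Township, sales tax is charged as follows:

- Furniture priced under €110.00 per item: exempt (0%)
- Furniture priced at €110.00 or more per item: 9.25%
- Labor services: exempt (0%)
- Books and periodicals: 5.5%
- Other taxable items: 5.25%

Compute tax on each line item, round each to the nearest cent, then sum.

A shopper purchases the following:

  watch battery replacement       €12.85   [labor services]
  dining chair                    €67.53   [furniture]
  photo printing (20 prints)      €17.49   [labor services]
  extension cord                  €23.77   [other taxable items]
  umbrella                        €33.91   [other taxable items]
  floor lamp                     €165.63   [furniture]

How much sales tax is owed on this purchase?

€18.35

Watch battery replacement €12.85: labor services → 0% → €0.00
Dining chair €67.53: furniture, under €110.00 → 0% → €0.00
Photo printing (20 prints) €17.49: labor services → 0% → €0.00
Extension cord €23.77: other taxable items → 5.25% → €1.25
Umbrella €33.91: other taxable items → 5.25% → €1.78
Floor lamp €165.63: furniture, €110.00 or more → 9.25% → €15.32
Total tax = €1.25 + €1.78 + €15.32 = €18.35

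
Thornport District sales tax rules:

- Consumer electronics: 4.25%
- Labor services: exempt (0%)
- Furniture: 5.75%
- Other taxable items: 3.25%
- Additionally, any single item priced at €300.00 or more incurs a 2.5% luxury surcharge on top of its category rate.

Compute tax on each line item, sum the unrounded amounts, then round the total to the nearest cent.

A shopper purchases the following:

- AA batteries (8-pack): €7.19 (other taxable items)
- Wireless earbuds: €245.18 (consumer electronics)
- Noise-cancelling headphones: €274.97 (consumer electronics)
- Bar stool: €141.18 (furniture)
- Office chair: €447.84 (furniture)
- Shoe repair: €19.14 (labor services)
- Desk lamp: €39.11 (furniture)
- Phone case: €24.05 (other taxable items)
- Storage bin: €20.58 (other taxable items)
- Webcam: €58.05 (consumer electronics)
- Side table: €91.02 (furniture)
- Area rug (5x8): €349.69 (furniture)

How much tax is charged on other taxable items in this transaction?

€1.68

AA batteries (8-pack) €7.19: other taxable items → 3.25% → €0.233675
Phone case €24.05: other taxable items → 3.25% → €0.781625
Storage bin €20.58: other taxable items → 3.25% → €0.66885
Tax on other taxable items: unrounded sum = €1.68415 → €1.68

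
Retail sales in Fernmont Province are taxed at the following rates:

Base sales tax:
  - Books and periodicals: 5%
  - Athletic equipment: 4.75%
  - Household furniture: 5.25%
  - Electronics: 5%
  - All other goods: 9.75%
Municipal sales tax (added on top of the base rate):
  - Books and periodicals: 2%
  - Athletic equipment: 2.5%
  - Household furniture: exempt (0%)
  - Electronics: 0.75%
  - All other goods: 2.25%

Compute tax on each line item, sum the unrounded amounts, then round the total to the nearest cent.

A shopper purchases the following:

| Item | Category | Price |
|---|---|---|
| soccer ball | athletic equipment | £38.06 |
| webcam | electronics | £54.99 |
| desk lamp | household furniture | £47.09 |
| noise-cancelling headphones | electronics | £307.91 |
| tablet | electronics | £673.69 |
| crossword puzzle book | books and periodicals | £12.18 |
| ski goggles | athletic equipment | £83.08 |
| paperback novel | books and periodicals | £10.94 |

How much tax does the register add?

Soccer ball £38.06: athletic equipment → 4.75% + 2.5% municipal = 7.25% → £2.75935
Webcam £54.99: electronics → 5% + 0.75% municipal = 5.75% → £3.161925
Desk lamp £47.09: household furniture → 5.25% + 0% municipal = 5.25% → £2.472225
Noise-cancelling headphones £307.91: electronics → 5% + 0.75% municipal = 5.75% → £17.704825
Tablet £673.69: electronics → 5% + 0.75% municipal = 5.75% → £38.737175
Crossword puzzle book £12.18: books and periodicals → 5% + 2% municipal = 7% → £0.8526
Ski goggles £83.08: athletic equipment → 4.75% + 2.5% municipal = 7.25% → £6.0233
Paperback novel £10.94: books and periodicals → 5% + 2% municipal = 7% → £0.7658
Unrounded tax sum = £72.4772 → £72.48

£72.48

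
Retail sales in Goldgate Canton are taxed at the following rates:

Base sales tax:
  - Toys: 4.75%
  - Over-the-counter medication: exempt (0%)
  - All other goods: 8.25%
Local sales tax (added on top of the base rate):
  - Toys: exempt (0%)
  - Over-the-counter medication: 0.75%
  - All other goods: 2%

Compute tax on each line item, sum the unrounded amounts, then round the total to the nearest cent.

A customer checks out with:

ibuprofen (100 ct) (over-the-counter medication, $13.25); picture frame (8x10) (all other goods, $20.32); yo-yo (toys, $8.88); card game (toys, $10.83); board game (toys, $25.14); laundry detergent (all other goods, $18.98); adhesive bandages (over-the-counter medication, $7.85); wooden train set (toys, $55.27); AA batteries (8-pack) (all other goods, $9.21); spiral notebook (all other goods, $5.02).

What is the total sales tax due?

$10.40

Ibuprofen (100 ct) $13.25: over-the-counter medication → 0% + 0.75% local = 0.75% → $0.099375
Picture frame (8x10) $20.32: all other goods → 8.25% + 2% local = 10.25% → $2.0828
Yo-yo $8.88: toys → 4.75% + 0% local = 4.75% → $0.4218
Card game $10.83: toys → 4.75% + 0% local = 4.75% → $0.514425
Board game $25.14: toys → 4.75% + 0% local = 4.75% → $1.19415
Laundry detergent $18.98: all other goods → 8.25% + 2% local = 10.25% → $1.94545
Adhesive bandages $7.85: over-the-counter medication → 0% + 0.75% local = 0.75% → $0.058875
Wooden train set $55.27: toys → 4.75% + 0% local = 4.75% → $2.625325
AA batteries (8-pack) $9.21: all other goods → 8.25% + 2% local = 10.25% → $0.944025
Spiral notebook $5.02: all other goods → 8.25% + 2% local = 10.25% → $0.51455
Unrounded tax sum = $10.400775 → $10.40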